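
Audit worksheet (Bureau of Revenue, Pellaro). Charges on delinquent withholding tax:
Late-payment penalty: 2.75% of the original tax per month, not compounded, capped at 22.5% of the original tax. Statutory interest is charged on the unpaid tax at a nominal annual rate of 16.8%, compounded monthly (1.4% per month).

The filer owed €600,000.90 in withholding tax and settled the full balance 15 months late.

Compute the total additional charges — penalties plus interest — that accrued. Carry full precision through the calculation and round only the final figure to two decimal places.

€274,129.98

Penalty (uncapped): 15 × 2.75% × €600,000.90 = €247,500.37…; cap = 22.5% × €600,000.90 = €135,000.20… → penalty = €135,000.20…
Interest: €600,000.90 × ((1 + 0.014)^15 − 1) = €600,000.90 × 0.2318826… = €139,129.7755…
Penalties + interest = €135,000.2025 + €139,129.7755… = €274,129.98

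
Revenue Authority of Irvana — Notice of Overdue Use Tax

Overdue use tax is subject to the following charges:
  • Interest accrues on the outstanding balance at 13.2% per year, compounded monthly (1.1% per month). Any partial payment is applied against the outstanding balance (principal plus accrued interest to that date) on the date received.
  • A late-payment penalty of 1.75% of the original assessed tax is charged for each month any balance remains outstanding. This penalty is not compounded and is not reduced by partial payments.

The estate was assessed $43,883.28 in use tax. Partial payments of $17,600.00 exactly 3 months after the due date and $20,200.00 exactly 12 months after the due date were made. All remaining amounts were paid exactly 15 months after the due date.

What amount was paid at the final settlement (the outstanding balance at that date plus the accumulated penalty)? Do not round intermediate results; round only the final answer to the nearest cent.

Balance at month 3: $43,883.2800 × (1 + 0.011)^3 = $45,347.4163…
After $17,600.00 payment: $45,347.4163… − $17,600.00 = $27,747.4163…
Balance at month 12: $27,747.4163… × (1 + 0.011)^9 = $30,618.4323…
After $20,200.00 payment: $30,618.4323… − $20,200.00 = $10,418.4323…
Balance at month 15: $10,418.4323… × (1 + 0.011)^3 = $10,766.0363…
Penalty: 15 × 1.75% × $43,883.28 = $11,519.36…
Final settlement = outstanding balance + penalty = $10,766.0363… + $11,519.36… = $22,285.40

$22,285.40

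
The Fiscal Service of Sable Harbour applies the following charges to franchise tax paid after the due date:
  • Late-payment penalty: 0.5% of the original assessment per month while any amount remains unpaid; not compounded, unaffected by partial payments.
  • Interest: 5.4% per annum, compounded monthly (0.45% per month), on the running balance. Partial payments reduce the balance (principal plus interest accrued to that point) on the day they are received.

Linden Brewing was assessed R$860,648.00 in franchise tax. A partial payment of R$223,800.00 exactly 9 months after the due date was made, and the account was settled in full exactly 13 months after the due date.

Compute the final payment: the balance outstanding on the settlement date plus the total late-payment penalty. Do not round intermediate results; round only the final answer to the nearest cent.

Balance at month 9: R$860,648.0000 × (1 + 0.0045)^9 = R$896,138.2889…
After R$223,800.00 payment: R$896,138.2889… − R$223,800.00 = R$672,338.2889…
Balance at month 13: R$672,338.2889… × (1 + 0.0045)^4 = R$684,522.3125…
Penalty: 13 × 0.5% × R$860,648.00 = R$55,942.12
Final settlement = outstanding balance + penalty = R$684,522.3125… + R$55,942.12 = R$740,464.43

R$740,464.43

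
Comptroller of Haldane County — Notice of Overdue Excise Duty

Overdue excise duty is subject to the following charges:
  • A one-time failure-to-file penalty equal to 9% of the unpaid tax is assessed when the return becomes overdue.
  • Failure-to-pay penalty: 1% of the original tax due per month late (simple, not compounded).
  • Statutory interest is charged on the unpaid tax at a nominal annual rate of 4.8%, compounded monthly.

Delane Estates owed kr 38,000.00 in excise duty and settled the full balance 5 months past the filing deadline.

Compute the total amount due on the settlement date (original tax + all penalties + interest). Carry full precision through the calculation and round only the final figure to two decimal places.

kr 44,086.10

Failure-to-file penalty: 9% × kr 38,000.00 = kr 3,420.00
Failure-to-pay penalty: 5 × 1% × kr 38,000.00 = kr 1,900.00
Interest (4.8%/yr ÷ 12 = 0.4%/month): kr 38,000.00 × ((1 + 0.004)^5 − 1) = kr 766.1044…
Total = kr 38,000.00 + kr 5,320.0000 + kr 766.1044… = kr 44,086.10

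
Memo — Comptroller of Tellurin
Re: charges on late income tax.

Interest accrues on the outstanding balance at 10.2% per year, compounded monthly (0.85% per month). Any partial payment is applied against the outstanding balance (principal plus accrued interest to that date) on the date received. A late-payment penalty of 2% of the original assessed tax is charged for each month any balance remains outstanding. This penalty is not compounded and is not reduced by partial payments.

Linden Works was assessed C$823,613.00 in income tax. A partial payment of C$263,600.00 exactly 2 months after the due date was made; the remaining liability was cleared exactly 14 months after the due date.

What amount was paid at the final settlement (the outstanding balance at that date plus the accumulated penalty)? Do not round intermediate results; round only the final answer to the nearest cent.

C$866,057.64

Balance at month 2: C$823,613.0000 × (1 + 0.0085)^2 = C$837,673.9270…
After C$263,600.00 payment: C$837,673.9270… − C$263,600.00 = C$574,073.9270…
Balance at month 14: C$574,073.9270… × (1 + 0.0085)^12 = C$635,446.0046…
Penalty: 14 × 2% × C$823,613.00 = C$230,611.64
Final settlement = outstanding balance + penalty = C$635,446.0046… + C$230,611.64 = C$866,057.64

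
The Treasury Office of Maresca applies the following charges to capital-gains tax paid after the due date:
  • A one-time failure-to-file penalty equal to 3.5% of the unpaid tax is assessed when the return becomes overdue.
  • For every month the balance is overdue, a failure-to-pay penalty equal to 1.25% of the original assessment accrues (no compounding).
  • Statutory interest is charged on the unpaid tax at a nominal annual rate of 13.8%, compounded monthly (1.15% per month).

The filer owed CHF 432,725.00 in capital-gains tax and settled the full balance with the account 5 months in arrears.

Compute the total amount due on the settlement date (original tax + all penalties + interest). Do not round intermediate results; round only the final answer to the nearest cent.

Failure-to-file penalty: 3.5% × CHF 432,725.00 = CHF 15,145.38…
Failure-to-pay penalty = 1.25% × CHF 432,725.00 × 5 mo = CHF 27,045.31…
Interest: CHF 432,725.00 × ((1 + 0.0115)^5 − 1) = CHF 432,725.00 × 0.0588378… = CHF 25,460.5854…
Total = CHF 432,725.00 + CHF 42,190.6875 + CHF 25,460.5854… = CHF 500,376.27

CHF 500,376.27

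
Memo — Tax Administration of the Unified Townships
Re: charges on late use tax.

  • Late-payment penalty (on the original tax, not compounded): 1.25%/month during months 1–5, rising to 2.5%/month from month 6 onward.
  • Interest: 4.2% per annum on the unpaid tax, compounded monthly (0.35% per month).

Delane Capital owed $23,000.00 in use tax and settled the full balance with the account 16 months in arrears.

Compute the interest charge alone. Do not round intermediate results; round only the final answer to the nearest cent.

Interest: $23,000.00 × ((1 + 0.0035)^16 − 1) = $23,000.00 × 0.0574943… = $1,322.3686…

$1,322.37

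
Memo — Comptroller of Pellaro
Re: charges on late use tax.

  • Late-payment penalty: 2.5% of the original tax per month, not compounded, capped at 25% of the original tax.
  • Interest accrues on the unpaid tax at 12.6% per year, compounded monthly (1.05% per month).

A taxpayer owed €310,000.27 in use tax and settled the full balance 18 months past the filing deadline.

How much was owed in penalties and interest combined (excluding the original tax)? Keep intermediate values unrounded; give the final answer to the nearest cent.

Penalty (uncapped): 18 × 2.5% × €310,000.27 = €139,500.12…; cap = 25% × €310,000.27 = €77,500.07… → penalty = €77,500.07…
Interest: €310,000.27 × ((1 + 0.0105)^18 − 1) = €310,000.27 × 0.2068512… = €64,123.9233…
Penalties + interest = €77,500.0675 + €64,123.9233… = €141,623.99

€141,623.99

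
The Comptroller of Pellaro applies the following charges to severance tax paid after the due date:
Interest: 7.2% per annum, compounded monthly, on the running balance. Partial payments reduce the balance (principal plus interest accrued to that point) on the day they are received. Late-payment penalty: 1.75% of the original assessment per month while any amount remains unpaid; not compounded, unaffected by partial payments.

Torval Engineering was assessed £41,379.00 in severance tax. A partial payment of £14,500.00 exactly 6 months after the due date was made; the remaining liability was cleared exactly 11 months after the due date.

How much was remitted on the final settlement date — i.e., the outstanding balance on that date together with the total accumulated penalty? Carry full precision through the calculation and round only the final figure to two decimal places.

£37,218.64

Monthly rate = 7.2% ÷ 12 = 0.6%
Balance at month 6: £41,379.0000 × (1 + 0.006)^6 = £42,891.1682…
After £14,500.00 payment: £42,891.1682… − £14,500.00 = £28,391.1682…
Balance at month 11: £28,391.1682… × (1 + 0.006)^5 = £29,253.1856…
Penalty: 11 × 1.75% × £41,379.00 = £7,965.46…
Final settlement = outstanding balance + penalty = £29,253.1856… + £7,965.46… = £37,218.64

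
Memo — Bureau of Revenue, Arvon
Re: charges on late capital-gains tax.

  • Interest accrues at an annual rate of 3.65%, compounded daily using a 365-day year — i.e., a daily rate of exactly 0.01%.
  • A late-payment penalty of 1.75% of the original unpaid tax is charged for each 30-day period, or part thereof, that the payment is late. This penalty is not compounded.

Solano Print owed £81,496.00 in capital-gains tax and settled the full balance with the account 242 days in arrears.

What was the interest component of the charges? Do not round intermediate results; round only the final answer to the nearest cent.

Interest: £81,496.00 × ((1 + 0.0001)^242 − 1) = £81,496.00 × 0.02449396… = £1,996.1595…

£1,996.16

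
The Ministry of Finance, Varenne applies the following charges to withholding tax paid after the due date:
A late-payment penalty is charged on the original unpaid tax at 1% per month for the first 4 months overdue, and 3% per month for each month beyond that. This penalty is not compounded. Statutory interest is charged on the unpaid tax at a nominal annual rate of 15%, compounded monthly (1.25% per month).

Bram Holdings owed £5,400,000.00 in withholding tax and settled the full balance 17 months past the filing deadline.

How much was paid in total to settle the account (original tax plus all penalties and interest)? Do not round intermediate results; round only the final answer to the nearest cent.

£8,991,746.10

Penalty, months 1–4: 4 × 1% × £5,400,000.00 = £216,000.00
Penalty, months 5–17: 13 × 3% × £5,400,000.00 = £2,106,000.00
Interest: £5,400,000.00 × ((1 + 0.0125)^17 − 1) = £5,400,000.00 × 0.2351382… = £1,269,746.1021…
Total = £5,400,000.00 + £2,322,000.0000 + £1,269,746.1021… = £8,991,746.10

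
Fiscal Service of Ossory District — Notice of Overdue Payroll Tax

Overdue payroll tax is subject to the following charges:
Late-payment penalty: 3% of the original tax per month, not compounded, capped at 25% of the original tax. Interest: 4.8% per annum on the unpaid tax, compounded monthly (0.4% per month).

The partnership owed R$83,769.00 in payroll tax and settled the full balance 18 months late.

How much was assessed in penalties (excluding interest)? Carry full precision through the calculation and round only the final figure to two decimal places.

Penalty (uncapped): 18 × 3% × R$83,769.00 = R$45,235.26; cap = 25% × R$83,769.00 = R$20,942.25 → penalty = R$20,942.25

R$20,942.25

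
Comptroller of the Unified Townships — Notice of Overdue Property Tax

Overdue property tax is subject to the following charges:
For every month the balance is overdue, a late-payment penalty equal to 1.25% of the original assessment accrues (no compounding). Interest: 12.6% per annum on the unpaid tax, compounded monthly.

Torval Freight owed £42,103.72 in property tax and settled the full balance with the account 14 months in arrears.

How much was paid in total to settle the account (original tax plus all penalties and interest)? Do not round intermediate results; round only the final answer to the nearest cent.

Late-payment penalty = 1.25% × £42,103.72 × 14 mo = £7,368.15…
Interest (12.6%/yr ÷ 12 = 1.05%/month): £42,103.72 × ((1 + 0.0105)^14 − 1) = £6,629.9276…
Total = £42,103.72 + £7,368.1510 + £6,629.9276… = £56,101.80

£56,101.80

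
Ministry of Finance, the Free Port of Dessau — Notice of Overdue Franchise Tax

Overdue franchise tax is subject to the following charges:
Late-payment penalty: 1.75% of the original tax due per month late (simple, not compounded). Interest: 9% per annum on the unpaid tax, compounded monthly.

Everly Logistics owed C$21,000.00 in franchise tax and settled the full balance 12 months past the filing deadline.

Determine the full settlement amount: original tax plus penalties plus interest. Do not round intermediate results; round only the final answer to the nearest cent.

Late-payment penalty: 12 × 1.75% × C$21,000.00 = C$4,410.00
Interest (9%/yr ÷ 12 = 0.75%/month): C$21,000.00 × ((1 + 0.0075)^12 − 1) = C$1,969.9449…
Total = C$21,000.00 + C$4,410.0000 + C$1,969.9449… = C$27,379.94

C$27,379.94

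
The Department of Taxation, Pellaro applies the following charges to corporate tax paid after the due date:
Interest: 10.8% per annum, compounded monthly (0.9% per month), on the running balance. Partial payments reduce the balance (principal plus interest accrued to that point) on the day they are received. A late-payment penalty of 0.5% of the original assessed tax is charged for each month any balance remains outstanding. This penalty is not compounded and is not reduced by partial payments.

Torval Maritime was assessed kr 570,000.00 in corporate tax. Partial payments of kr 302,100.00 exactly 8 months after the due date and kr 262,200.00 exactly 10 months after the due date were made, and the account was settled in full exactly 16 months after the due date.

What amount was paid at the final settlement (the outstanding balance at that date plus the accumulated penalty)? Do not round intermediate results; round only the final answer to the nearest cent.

kr 102,230.00

Balance at month 8: kr 570,000.0000 × (1 + 0.009)^8 = kr 612,356.2934…
After kr 302,100.00 payment: kr 612,356.2934… − kr 302,100.00 = kr 310,256.2934…
Balance at month 10: kr 310,256.2934… × (1 + 0.009)^2 = kr 315,866.0374…
After kr 262,200.00 payment: kr 315,866.0374… − kr 262,200.00 = kr 53,666.0374…
Balance at month 16: kr 53,666.0374… × (1 + 0.009)^6 = kr 56,629.9954…
Penalty: 16 × 0.5% × kr 570,000.00 = kr 45,600.00
Final settlement = outstanding balance + penalty = kr 56,629.9954… + kr 45,600.00 = kr 102,230.00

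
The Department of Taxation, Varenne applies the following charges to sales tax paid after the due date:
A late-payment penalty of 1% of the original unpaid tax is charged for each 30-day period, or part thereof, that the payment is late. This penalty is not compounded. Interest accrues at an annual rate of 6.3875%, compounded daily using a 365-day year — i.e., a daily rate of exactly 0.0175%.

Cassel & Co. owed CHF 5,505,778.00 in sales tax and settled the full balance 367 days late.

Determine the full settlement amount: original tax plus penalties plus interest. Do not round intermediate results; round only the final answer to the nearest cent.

CHF 6,586,707.05

Penalty periods: ⌈367/30⌉ = 13; penalty = 13 × 1% × CHF 5,505,778.00 = CHF 715,751.14
Interest: CHF 5,505,778.00 × ((1 + 0.000175)^367 − 1) = CHF 5,505,778.00 × 0.06632630… = CHF 365,177.9098…
Total = CHF 5,505,778.00 + CHF 715,751.1400 + CHF 365,177.9098… = CHF 6,586,707.05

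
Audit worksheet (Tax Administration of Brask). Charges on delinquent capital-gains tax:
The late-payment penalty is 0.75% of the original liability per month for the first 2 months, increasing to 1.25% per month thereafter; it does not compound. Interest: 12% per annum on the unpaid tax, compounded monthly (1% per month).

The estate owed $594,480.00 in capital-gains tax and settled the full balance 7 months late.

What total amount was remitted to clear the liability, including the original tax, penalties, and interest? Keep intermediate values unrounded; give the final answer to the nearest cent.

Penalty, months 1–2: 2 × 0.75% × $594,480.00 = $8,917.20
Penalty, months 3–7: 5 × 1.25% × $594,480.00 = $37,155.00
Interest: $594,480.00 × ((1 + 0.01)^7 − 1) = $594,480.00 × 0.0721354… = $42,883.0241…
Total = $594,480.00 + $46,072.2000 + $42,883.0241… = $683,435.22

$683,435.22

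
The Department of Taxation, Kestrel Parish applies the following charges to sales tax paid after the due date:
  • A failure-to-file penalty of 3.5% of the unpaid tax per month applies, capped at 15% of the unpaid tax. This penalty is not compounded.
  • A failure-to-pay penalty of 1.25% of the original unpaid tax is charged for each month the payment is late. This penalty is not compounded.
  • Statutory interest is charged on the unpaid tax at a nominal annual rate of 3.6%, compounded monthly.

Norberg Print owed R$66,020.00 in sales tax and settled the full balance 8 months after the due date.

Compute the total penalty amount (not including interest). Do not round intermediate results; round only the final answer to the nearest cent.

R$16,505.00

Failure-to-file: 8 × 3.5% × R$66,020.00 = R$18,485.60, capped at 15% × R$66,020.00 = R$9,903.00
Failure-to-pay penalty = 1.25% × R$66,020.00 × 8 mo = R$6,602.00
Total penalty = R$9,903.00 + R$6,602.00 = R$16,505.00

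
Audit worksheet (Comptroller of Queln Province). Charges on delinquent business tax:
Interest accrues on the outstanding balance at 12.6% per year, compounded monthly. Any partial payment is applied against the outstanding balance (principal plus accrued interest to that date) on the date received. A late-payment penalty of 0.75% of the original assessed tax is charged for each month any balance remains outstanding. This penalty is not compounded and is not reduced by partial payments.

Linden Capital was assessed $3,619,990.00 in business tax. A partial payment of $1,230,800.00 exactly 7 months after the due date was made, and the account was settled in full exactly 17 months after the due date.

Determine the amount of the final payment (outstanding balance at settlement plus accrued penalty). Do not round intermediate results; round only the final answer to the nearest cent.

Monthly rate = 12.6% ÷ 12 = 1.05%
Balance at month 7: $3,619,990.0000 × (1 + 0.0105)^7 = $3,894,588.6673…
After $1,230,800.00 payment: $3,894,588.6673… − $1,230,800.00 = $2,663,788.6673…
Balance at month 17: $2,663,788.6673… × (1 + 0.0105)^10 = $2,957,079.1250…
Penalty: 17 × 0.75% × $3,619,990.00 = $461,548.73…
Final settlement = outstanding balance + penalty = $2,957,079.1250… + $461,548.73… = $3,418,627.85

$3,418,627.85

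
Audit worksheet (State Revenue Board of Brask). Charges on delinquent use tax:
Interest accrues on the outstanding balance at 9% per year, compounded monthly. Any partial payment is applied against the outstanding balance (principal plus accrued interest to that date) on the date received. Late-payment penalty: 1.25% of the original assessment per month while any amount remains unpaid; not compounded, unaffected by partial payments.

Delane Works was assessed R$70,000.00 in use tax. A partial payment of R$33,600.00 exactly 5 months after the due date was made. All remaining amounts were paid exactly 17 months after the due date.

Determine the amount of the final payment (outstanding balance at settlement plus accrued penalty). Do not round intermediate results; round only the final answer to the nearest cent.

Monthly rate = 9% ÷ 12 = 0.75%
Balance at month 5: R$70,000.0000 × (1 + 0.0075)^5 = R$72,664.6714…
After R$33,600.00 payment: R$72,664.6714… − R$33,600.00 = R$39,064.6714…
Balance at month 17: R$39,064.6714… × (1 + 0.0075)^12 = R$42,729.2071…
Penalty: 17 × 1.25% × R$70,000.00 = R$14,875.00
Final settlement = outstanding balance + penalty = R$42,729.2071… + R$14,875.00 = R$57,604.21

R$57,604.21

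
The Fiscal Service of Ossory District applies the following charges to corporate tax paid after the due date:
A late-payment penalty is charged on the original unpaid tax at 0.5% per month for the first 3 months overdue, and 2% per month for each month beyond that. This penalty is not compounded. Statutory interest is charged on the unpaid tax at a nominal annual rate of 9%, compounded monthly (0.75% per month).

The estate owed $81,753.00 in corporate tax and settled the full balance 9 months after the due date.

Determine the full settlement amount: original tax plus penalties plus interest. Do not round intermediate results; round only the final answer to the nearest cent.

$98,476.46

Penalty, months 1–3: 3 × 0.5% × $81,753.00 = $1,226.30…
Penalty, months 4–9: 6 × 2% × $81,753.00 = $9,810.36
Interest: $81,753.00 × ((1 + 0.0075)^9 − 1) = $81,753.00 × 0.0695608… = $5,686.8073…
Total = $81,753.00 + $11,036.6550 + $5,686.8073… = $98,476.46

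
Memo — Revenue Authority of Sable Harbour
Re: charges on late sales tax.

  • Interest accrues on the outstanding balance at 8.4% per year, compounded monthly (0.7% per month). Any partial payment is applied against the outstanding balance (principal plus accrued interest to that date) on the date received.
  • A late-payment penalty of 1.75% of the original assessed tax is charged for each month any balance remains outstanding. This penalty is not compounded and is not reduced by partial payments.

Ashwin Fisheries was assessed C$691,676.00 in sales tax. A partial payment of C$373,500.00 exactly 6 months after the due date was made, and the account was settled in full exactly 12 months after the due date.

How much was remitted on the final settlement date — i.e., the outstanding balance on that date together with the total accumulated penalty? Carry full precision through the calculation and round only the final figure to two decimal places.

Balance at month 6: C$691,676.0000 × (1 + 0.007)^6 = C$721,239.5437…
After C$373,500.00 payment: C$721,239.5437… − C$373,500.00 = C$347,739.5437…
Balance at month 12: C$347,739.5437… × (1 + 0.007)^6 = C$362,602.5912…
Penalty: 12 × 1.75% × C$691,676.00 = C$145,251.96
Final settlement = outstanding balance + penalty = C$362,602.5912… + C$145,251.96 = C$507,854.55

C$507,854.55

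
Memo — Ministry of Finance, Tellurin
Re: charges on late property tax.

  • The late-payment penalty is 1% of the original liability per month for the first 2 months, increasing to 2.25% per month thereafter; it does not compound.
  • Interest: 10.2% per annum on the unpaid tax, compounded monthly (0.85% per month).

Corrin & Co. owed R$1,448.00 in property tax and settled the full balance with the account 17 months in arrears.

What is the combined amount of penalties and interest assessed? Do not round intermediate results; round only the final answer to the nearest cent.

Penalty, months 1–2: 2 × 1% × R$1,448.00 = R$28.96
Penalty, months 3–17: 15 × 2.25% × R$1,448.00 = R$488.70
Interest: R$1,448.00 × ((1 + 0.0085)^17 − 1) = R$1,448.00 × 0.1547563… = R$224.0871…
Penalties + interest = R$517.6600 + R$224.0871… = R$741.75

R$741.75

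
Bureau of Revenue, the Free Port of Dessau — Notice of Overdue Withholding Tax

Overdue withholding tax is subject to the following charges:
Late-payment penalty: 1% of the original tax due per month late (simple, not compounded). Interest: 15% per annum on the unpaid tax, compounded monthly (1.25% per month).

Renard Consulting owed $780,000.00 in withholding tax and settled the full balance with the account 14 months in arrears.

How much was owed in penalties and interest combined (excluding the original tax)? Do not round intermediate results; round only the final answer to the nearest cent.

$257,364.70

Late-payment penalty = 1% × $780,000.00 × 14 mo = $109,200.00
Interest: $780,000.00 × ((1 + 0.0125)^14 − 1) = $780,000.00 × 0.1899547… = $148,164.7039…
Penalties + interest = $109,200.0000 + $148,164.7039… = $257,364.70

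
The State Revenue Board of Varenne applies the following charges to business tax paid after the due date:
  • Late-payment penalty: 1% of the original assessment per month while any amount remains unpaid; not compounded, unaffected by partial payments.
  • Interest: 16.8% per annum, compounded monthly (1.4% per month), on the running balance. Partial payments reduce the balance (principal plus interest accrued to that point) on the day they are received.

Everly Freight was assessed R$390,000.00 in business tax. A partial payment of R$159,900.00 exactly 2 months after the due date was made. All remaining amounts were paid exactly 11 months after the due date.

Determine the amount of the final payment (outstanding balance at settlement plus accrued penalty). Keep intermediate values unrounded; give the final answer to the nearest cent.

R$316,132.52

Balance at month 2: R$390,000.0000 × (1 + 0.014)^2 = R$400,996.4400
After R$159,900.00 payment: R$400,996.4400 − R$159,900.00 = R$241,096.4400
Balance at month 11: R$241,096.4400 × (1 + 0.014)^9 = R$273,232.5232…
Penalty: 11 × 1% × R$390,000.00 = R$42,900.00
Final settlement = outstanding balance + penalty = R$273,232.5232… + R$42,900.00 = R$316,132.52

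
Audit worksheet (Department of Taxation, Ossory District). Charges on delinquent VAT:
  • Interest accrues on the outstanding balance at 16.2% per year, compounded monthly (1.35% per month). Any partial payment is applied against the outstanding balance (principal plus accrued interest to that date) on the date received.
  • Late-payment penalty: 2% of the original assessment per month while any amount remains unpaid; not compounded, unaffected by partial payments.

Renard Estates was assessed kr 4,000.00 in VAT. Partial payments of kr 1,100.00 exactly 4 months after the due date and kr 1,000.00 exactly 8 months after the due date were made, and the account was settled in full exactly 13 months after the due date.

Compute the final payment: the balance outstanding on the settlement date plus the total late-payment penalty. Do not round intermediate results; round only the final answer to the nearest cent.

kr 3,491.33

Balance at month 4: kr 4,000.0000 × (1 + 0.0135)^4 = kr 4,220.4135…
After kr 1,100.00 payment: kr 4,220.4135… − kr 1,100.00 = kr 3,120.4135…
Balance at month 8: kr 3,120.4135… × (1 + 0.0135)^4 = kr 3,292.3588…
After kr 1,000.00 payment: kr 3,292.3588… − kr 1,000.00 = kr 2,292.3588…
Balance at month 13: kr 2,292.3588… × (1 + 0.0135)^5 = kr 2,451.3276…
Penalty: 13 × 2% × kr 4,000.00 = kr 1,040.00
Final settlement = outstanding balance + penalty = kr 2,451.3276… + kr 1,040.00 = kr 3,491.33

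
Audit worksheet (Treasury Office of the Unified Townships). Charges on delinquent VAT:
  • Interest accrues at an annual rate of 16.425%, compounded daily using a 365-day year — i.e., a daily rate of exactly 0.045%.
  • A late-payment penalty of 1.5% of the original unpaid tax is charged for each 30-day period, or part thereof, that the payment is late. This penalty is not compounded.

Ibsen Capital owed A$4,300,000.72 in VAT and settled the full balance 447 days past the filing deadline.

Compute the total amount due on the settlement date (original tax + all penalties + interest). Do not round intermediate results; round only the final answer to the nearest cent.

Penalty periods: ⌈447/30⌉ = 15; penalty = 15 × 1.5% × A$4,300,000.72 = A$967,500.16…
Interest: A$4,300,000.72 × ((1 + 0.00045)^447 − 1) = A$4,300,000.72 × 0.22275285… = A$957,837.4342…
Total = A$4,300,000.72 + A$967,500.1620 + A$957,837.4342… = A$6,225,338.32

A$6,225,338.32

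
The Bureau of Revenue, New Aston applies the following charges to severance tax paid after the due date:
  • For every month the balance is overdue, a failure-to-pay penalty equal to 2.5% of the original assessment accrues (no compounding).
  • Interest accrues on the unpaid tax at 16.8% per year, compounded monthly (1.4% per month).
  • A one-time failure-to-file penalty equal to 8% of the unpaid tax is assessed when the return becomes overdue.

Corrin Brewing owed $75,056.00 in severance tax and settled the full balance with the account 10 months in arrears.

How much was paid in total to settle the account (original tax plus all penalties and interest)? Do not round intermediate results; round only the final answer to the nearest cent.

Failure-to-file penalty: 8% × $75,056.00 = $6,004.48
Failure-to-pay penalty = 2.5% × $75,056.00 × 10 mo = $18,764.00
Interest: $75,056.00 × ((1 + 0.014)^10 − 1) = $75,056.00 × 0.1491575… = $11,195.1642…
Total = $75,056.00 + $24,768.4800 + $11,195.1642… = $111,019.64

$111,019.64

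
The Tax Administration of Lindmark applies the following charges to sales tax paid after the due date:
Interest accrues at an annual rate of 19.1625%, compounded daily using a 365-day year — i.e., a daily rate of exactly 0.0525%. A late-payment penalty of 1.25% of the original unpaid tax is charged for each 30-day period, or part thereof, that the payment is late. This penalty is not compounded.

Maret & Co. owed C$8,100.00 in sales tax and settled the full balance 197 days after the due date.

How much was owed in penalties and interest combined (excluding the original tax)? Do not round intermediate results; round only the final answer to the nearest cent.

C$1,591.10

Penalty periods: ⌈197/30⌉ = 7; penalty = 7 × 1.25% × C$8,100.00 = C$708.75
Interest: C$8,100.00 × ((1 + 0.000525)^197 − 1) = C$8,100.00 × 0.10893252… = C$882.3534…
Penalties + interest = C$708.7500 + C$882.3534… = C$1,591.10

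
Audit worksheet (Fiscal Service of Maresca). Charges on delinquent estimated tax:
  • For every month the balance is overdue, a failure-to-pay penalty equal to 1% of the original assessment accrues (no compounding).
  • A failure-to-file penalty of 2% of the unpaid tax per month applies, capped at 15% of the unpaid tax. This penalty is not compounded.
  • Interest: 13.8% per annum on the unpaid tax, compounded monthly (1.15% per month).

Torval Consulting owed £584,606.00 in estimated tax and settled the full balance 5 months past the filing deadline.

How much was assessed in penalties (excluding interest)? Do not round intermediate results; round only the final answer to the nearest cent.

£87,690.90

Failure-to-file: 5 × 2% × £584,606.00 = £58,460.60 (under the 15% cap)
Failure-to-pay penalty = 1% × £584,606.00 × 5 mo = £29,230.30
Total penalty = £58,460.60 + £29,230.30 = £87,690.90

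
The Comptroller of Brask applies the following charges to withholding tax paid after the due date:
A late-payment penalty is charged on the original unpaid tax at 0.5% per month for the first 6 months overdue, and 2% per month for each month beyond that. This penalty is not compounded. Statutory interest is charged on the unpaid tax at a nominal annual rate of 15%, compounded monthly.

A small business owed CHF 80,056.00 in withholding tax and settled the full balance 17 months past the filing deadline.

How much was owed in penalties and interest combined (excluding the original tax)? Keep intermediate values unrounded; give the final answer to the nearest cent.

CHF 38,838.22

Penalty, months 1–6: 6 × 0.5% × CHF 80,056.00 = CHF 2,401.68
Penalty, months 7–17: 11 × 2% × CHF 80,056.00 = CHF 17,612.32
Interest (15%/yr ÷ 12 = 1.25%/month): CHF 80,056.00 × ((1 + 0.0125)^17 − 1) = CHF 18,824.2211…
Penalties + interest = CHF 20,014.0000 + CHF 18,824.2211… = CHF 38,838.22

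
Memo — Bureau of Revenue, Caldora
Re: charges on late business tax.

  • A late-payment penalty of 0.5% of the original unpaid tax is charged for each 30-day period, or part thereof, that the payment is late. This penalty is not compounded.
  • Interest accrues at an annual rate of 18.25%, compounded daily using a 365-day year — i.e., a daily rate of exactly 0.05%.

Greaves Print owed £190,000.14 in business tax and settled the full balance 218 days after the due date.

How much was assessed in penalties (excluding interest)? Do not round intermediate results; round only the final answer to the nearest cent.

Penalty periods: ⌈218/30⌉ = 8; penalty = 8 × 0.5% × £190,000.14 = £7,600.01…

£7,600.01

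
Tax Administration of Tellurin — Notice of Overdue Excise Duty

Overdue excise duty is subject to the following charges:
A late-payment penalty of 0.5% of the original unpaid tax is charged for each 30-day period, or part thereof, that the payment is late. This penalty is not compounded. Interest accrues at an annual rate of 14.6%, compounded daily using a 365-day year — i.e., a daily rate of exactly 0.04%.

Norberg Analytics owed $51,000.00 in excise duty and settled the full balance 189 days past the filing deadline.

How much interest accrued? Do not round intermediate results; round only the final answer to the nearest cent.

$4,004.25

Interest: $51,000.00 × ((1 + 0.0004)^189 − 1) = $51,000.00 × 0.07851477… = $4,004.2534…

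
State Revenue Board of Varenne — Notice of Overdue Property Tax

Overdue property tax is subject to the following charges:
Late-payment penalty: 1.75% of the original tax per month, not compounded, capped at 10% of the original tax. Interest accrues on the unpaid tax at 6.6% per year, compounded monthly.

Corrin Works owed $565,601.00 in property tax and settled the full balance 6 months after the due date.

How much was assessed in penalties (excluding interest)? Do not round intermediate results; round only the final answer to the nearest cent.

Penalty (uncapped): 6 × 1.75% × $565,601.00 = $59,388.11…; cap = 10% × $565,601.00 = $56,560.10 → penalty = $56,560.10

$56,560.10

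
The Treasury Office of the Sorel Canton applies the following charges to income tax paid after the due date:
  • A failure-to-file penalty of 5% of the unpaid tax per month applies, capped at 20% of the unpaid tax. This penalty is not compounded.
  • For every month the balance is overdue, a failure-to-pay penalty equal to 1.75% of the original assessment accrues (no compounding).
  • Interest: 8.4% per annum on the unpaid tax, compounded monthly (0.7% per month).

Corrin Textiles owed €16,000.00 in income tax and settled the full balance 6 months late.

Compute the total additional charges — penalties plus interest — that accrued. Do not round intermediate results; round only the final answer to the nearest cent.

Failure-to-file: 6 × 5% × €16,000.00 = €4,800.00, capped at 20% × €16,000.00 = €3,200.00
Failure-to-pay penalty = 1.75% × €16,000.00 × 6 mo = €1,680.00
Interest: €16,000.00 × ((1 + 0.007)^6 − 1) = €16,000.00 × 0.0427419… = €683.8703…
Penalties + interest = €4,880.0000 + €683.8703… = €5,563.87

€5,563.87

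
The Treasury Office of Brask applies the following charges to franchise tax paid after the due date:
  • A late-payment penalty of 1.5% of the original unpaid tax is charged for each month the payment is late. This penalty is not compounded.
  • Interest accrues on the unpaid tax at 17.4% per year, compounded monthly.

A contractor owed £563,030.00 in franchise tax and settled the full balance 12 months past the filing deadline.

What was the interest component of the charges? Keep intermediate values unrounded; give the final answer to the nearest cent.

Interest (17.4%/yr ÷ 12 = 1.45%/month): £563,030.00 × ((1 + 0.0145)^12 − 1) = £106,170.3393…

£106,170.34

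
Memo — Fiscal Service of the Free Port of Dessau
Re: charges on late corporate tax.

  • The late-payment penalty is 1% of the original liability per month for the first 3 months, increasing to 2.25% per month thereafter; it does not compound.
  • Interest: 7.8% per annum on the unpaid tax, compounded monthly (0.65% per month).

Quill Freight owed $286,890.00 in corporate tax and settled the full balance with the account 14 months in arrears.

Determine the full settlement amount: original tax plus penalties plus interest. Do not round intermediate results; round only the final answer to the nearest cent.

$393,741.18

Penalty, months 1–3: 3 × 1% × $286,890.00 = $8,606.70
Penalty, months 4–14: 11 × 2.25% × $286,890.00 = $71,005.28…
Interest: $286,890.00 × ((1 + 0.0065)^14 − 1) = $286,890.00 × 0.0949465… = $27,239.2082…
Total = $286,890.00 + $79,611.9750 + $27,239.2082… = $393,741.18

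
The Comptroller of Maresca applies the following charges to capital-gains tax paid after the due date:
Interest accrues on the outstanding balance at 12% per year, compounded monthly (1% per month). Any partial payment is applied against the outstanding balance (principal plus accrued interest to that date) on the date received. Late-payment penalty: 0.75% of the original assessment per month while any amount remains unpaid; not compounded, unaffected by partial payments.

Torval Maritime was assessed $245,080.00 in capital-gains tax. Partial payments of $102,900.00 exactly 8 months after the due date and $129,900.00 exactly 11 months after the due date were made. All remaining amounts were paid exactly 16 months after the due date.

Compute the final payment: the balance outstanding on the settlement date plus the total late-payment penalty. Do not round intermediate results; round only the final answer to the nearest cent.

Balance at month 8: $245,080.0000 × (1 + 0.01)^8 = $265,386.5214…
After $102,900.00 payment: $265,386.5214… − $102,900.00 = $162,486.5214…
Balance at month 11: $162,486.5214… × (1 + 0.01)^3 = $167,410.0255…
After $129,900.00 payment: $167,410.0255… − $129,900.00 = $37,510.0255…
Balance at month 16: $37,510.0255… × (1 + 0.01)^5 = $39,423.4138…
Penalty: 16 × 0.75% × $245,080.00 = $29,409.60
Final settlement = outstanding balance + penalty = $39,423.4138… + $29,409.60 = $68,833.01

$68,833.01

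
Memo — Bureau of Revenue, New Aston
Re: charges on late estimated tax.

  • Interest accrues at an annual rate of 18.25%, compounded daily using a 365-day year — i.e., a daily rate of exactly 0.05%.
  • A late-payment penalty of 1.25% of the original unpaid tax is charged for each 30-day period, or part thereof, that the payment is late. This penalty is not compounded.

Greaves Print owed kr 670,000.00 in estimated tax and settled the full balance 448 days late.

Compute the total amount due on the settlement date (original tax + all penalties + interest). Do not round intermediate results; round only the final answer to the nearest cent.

Penalty periods: ⌈448/30⌉ = 15; penalty = 15 × 1.25% × kr 670,000.00 = kr 125,625.00
Interest: kr 670,000.00 × ((1 + 0.0005)^448 − 1) = kr 670,000.00 × 0.25100098… = kr 168,170.6598…
Total = kr 670,000.00 + kr 125,625.0000 + kr 168,170.6598… = kr 963,795.66

kr 963,795.66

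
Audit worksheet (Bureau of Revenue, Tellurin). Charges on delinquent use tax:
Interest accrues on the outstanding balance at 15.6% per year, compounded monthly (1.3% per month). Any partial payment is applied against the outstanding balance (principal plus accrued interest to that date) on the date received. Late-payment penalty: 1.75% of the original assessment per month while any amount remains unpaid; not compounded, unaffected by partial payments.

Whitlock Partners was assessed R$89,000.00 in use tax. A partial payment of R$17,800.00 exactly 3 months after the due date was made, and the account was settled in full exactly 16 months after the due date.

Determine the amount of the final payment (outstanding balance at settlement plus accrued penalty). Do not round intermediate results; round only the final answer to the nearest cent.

R$113,296.80

Balance at month 3: R$89,000.0000 × (1 + 0.013)^3 = R$92,516.3185…
After R$17,800.00 payment: R$92,516.3185… − R$17,800.00 = R$74,716.3185…
Balance at month 16: R$74,716.3185… × (1 + 0.013)^13 = R$88,376.7964…
Penalty: 16 × 1.75% × R$89,000.00 = R$24,920.00
Final settlement = outstanding balance + penalty = R$88,376.7964… + R$24,920.00 = R$113,296.80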